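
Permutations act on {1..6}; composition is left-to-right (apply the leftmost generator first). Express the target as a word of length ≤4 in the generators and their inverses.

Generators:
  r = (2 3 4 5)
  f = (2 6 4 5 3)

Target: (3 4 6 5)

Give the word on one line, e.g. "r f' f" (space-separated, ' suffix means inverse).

  after f': (2 3 5 4 6)
  after r': (3 4 6 5)

f' r'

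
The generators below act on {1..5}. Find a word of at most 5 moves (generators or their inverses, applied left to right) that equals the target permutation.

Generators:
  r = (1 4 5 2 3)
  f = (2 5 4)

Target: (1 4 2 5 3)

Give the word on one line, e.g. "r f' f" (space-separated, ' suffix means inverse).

  after f': (2 4 5)
  after r: (1 4 2 5 3)
  after f': (1 5 3)
  after f': (1 2 4 5 3)
  after f': (1 4 2 5 3)

f' r f' f' f'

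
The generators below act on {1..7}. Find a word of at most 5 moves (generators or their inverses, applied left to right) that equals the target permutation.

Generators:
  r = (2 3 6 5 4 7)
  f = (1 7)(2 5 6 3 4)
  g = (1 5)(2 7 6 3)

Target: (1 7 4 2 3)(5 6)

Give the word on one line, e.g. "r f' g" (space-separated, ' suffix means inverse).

g' f' g

  after g': (1 5)(2 3 6 7)
  after f': (1 2 6)(3 5 7 4)
  after g: (1 7 4 2 3)(5 6)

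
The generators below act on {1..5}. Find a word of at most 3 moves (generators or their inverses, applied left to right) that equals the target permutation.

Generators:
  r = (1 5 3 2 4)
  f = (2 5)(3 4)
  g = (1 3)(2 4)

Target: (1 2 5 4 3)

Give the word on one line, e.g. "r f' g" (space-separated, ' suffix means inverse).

  after r': (1 4 2 3 5)
  after r': (1 2 5 4 3)

r' r'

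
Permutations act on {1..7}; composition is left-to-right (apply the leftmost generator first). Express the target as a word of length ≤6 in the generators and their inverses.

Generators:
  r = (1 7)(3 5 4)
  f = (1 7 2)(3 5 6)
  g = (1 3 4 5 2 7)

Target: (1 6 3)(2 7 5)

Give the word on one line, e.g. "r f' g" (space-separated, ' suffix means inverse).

f' g' f g'

  after f': (1 2 7)(3 6 5)
  after g': (1 5)(3 6 4)
  after f: (1 6 4 5 7 2)
  after g': (1 6 3)(2 7 5)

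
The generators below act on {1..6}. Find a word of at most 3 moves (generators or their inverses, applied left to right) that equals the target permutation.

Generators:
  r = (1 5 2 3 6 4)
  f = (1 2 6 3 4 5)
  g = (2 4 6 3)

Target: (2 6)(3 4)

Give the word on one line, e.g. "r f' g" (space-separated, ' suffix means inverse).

  after g': (2 3 6 4)
  after g': (2 6)(3 4)

g' g'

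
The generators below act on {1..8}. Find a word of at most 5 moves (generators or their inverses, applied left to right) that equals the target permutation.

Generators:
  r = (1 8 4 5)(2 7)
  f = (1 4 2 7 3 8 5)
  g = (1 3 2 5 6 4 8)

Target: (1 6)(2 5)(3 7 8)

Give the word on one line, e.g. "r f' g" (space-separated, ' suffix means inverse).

  after r': (1 5 4 8)(2 7)
  after f: (2 3 8 4 5)
  after f: (1 4)(2 8)(3 5 7)
  after g': (1 6 5 7)(2 4 8 3)
  after r: (1 6)(2 5)(3 7 8)

r' f f g' r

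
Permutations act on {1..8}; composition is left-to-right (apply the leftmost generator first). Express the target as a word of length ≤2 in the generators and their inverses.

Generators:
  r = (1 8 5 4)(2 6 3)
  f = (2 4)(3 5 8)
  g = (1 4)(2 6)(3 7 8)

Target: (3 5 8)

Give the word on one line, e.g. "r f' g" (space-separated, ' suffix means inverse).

  after f': (2 4)(3 8 5)
  after f': (3 5 8)

f' f'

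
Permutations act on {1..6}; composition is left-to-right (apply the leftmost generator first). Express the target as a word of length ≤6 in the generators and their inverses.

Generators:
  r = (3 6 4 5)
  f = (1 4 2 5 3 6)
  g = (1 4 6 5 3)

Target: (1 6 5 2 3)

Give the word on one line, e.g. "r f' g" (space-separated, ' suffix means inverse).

r f' f' r' g'

  after r: (3 6 4 5)
  after f': (1 6)(2 4)
  after f': (1 3 5 2)
  after r': (1 5 2)(3 4 6)
  after g': (1 6 5 2 3)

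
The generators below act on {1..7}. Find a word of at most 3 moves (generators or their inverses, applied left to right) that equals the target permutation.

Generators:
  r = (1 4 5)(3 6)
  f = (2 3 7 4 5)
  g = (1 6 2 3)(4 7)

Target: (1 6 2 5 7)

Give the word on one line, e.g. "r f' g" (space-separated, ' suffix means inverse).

f' g

  after f': (2 5 4 7 3)
  after g: (1 6 2 5 7)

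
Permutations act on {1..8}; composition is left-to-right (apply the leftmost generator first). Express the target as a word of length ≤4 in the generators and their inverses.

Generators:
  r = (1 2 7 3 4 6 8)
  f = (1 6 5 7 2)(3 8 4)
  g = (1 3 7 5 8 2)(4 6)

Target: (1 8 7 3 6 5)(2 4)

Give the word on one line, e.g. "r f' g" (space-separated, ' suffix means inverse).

f f g

  after f: (1 6 5 7 2)(3 8 4)
  after f: (1 5 2 6 7)(3 4 8)
  after g: (1 8 7 3 6 5)(2 4)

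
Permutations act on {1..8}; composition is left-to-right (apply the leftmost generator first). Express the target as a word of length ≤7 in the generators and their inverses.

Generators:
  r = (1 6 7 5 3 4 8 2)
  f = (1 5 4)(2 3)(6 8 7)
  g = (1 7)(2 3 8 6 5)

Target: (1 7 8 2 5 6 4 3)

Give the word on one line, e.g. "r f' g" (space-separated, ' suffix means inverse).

f' r r r g'

  after f': (1 4 5)(2 3)(6 7 8)
  after r: (1 8 7 2 4 3)(5 6)
  after r: (1 2 8 5 7)(3 6)
  after r: (3 7 6 4 8)
  after g': (1 7 8 2 5 6 4 3)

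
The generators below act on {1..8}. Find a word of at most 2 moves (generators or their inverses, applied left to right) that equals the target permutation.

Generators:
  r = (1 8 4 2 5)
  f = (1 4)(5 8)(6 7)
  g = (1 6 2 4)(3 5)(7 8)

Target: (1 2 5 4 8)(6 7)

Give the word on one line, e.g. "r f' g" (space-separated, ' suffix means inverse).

  after f': (1 4)(5 8)(6 7)
  after r: (1 2 5 4 8)(6 7)

f' r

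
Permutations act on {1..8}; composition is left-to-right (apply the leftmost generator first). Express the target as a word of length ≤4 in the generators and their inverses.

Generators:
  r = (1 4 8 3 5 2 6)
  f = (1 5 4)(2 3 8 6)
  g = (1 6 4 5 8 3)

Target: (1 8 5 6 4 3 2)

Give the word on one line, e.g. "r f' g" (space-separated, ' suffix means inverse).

  after r: (1 4 8 3 5 2 6)
  after r: (1 8 5 6 4 3 2)

r r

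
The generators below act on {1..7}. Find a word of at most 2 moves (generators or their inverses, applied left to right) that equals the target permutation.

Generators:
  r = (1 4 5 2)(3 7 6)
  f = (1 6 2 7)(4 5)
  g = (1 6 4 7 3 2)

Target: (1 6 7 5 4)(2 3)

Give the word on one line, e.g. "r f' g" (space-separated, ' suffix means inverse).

g' f'

  after g': (1 2 3 7 4 6)
  after f': (1 6 7 5 4)(2 3)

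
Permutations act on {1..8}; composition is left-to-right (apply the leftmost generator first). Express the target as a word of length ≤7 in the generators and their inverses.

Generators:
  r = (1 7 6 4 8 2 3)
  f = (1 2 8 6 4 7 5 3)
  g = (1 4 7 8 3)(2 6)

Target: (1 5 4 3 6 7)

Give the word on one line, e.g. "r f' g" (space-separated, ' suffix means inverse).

  after f': (1 3 5 7 4 6 8 2)
  after g: (2 4)(3 5 8 6)
  after r': (1 3 5 4 8 7)(2 6)
  after f': (1 5 6)(2 8 4)(3 7)
  after r: (1 5 4 3 6 7)

f' g r' f' r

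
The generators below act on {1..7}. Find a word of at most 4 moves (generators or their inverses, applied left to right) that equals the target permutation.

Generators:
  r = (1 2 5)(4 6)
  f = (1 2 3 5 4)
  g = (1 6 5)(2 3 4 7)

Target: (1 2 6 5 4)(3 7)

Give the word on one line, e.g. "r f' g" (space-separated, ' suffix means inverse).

g g r'

  after g: (1 6 5)(2 3 4 7)
  after g: (1 5 6)(2 4)(3 7)
  after r': (1 2 6 5 4)(3 7)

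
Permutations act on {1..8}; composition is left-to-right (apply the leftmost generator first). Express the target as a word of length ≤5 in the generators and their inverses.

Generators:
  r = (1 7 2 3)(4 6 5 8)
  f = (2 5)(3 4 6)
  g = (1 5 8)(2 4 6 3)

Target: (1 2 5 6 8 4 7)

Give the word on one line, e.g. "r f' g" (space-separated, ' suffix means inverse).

g' r' f'

  after g': (1 8 5)(2 3 6 4)
  after r': (1 5 3 4 7)(6 8)
  after f': (1 2 5 6 8 4 7)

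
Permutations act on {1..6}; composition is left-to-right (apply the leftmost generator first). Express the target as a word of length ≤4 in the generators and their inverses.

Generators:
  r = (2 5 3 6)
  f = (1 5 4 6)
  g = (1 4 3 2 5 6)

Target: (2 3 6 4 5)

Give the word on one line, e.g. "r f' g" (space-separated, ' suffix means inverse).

  after g: (1 4 3 2 5 6)
  after r: (1 4 6)(2 3 5)
  after f: (1 6 5 2 3 4)
  after f: (2 3 6 4 5)

g r f f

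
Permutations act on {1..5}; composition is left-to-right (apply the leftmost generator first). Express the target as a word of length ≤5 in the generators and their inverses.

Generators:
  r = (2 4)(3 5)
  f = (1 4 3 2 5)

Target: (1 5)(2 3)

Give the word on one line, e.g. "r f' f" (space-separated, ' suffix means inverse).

  after r: (2 4)(3 5)
  after f': (1 5 4 3 2)
  after r': (1 3 4 5 2)
  after f: (1 2 4)
  after f: (1 5)(2 3)

r f' r' f f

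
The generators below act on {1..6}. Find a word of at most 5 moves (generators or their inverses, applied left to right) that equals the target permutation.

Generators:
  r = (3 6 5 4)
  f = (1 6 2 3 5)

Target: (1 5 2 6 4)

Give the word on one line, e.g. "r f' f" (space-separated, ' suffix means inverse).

  after r: (3 6 5 4)
  after r: (3 5)(4 6)
  after r: (3 4 5 6)
  after f: (1 6 5 2 3 4)
  after r: (1 5 2 6 4)

r r r f r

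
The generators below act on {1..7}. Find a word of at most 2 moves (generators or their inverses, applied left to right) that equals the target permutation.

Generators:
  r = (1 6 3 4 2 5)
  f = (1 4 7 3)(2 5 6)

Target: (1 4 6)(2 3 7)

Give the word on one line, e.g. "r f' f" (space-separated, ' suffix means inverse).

f' r

  after f': (1 3 7 4)(2 6 5)
  after r: (1 4 6)(2 3 7)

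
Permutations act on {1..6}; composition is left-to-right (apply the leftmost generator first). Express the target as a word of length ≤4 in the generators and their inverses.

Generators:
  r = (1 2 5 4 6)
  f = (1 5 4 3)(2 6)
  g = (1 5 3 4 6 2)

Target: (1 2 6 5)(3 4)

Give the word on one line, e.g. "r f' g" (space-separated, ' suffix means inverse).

  after g: (1 5 3 4 6 2)
  after f: (1 4 2 5)
  after r: (1 6)(2 4 5)
  after g: (1 2 6 5)(3 4)

g f r g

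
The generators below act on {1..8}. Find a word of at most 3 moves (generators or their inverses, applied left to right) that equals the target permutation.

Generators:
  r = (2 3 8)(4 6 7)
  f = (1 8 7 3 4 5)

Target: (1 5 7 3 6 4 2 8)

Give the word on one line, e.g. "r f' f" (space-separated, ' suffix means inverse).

  after f': (1 5 4 3 7 8)
  after r: (1 5 6 7 2 3 4 8)
  after r: (1 5 7 3 6 4 2 8)

f' r r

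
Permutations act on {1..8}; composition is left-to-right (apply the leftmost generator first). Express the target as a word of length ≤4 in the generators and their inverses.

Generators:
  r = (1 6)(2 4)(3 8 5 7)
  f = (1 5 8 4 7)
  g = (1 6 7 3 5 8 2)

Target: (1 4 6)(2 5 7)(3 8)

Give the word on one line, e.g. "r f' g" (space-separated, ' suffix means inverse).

  after r: (1 6)(2 4)(3 8 5 7)
  after g: (1 7 5 3 2 4)
  after f': (1 4 7)(2 8 5 3)
  after g': (1 4 6)(2 5 7)(3 8)

r g f' g'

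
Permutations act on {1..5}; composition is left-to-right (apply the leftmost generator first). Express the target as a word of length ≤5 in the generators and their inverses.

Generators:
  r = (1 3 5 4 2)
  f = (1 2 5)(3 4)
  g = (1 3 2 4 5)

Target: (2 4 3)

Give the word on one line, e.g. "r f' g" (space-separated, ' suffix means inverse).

r f g' f'

  after r: (1 3 5 4 2)
  after f: (1 4 5 3)
  after g': (1 2 3 5)
  after f': (2 4 3)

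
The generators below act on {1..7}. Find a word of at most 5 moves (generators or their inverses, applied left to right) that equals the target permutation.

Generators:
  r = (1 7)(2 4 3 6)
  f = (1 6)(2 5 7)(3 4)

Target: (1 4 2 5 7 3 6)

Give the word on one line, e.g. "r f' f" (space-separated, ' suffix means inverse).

f r r

  after f: (1 6)(2 5 7)(3 4)
  after r: (1 2 5)(4 6 7)
  after r: (1 4 2 5 7 3 6)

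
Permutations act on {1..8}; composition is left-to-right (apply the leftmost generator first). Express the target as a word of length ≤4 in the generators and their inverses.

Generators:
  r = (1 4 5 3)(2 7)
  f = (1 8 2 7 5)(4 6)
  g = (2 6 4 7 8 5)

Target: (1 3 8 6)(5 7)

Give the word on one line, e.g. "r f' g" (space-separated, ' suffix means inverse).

f' r f

  after f': (1 5 7 2 8)(4 6)
  after r: (1 3)(2 8 4 6 5)
  after f: (1 3 8 6)(5 7)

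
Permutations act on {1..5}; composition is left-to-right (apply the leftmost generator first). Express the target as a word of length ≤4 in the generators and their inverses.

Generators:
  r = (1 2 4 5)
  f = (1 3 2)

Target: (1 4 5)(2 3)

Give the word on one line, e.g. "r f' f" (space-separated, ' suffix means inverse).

f' r

  after f': (1 2 3)
  after r: (1 4 5)(2 3)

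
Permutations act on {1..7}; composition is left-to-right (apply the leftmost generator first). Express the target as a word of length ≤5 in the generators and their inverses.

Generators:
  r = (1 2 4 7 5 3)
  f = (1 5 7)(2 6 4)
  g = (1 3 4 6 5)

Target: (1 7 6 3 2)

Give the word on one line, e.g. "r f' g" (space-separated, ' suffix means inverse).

  after r': (1 3 5 7 4 2)
  after g: (1 4 2 3)(5 7 6)
  after r: (1 7 6 3 2)

r' g r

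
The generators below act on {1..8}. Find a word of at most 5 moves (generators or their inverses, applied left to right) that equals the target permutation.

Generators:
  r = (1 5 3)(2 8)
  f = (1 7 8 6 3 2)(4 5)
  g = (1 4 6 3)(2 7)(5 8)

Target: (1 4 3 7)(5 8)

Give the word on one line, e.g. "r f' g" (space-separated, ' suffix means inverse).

g' f' r g' r

  after g': (1 3 6 4)(2 7)(5 8)
  after f': (1 6 5 7 3 8 4 2)
  after r: (1 6 3 2 5 7)(4 8)
  after g': (1 4 5 2 8)(3 7)
  after r: (1 4 3 7)(5 8)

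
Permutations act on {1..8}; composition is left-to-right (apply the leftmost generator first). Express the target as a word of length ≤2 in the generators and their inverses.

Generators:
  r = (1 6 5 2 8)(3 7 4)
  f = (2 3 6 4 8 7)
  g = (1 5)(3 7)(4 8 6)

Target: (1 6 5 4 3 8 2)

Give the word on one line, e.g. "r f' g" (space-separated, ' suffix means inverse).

  after r': (1 8 2 5 6)(3 4 7)
  after g: (1 6 5 4 3 8 2)

r' g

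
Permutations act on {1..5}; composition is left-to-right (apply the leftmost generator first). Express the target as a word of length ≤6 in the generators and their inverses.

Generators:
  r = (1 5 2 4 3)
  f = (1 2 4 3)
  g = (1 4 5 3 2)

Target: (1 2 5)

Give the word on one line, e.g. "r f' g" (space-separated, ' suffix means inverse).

g g f' r' f

  after g: (1 4 5 3 2)
  after g: (1 5 2 4 3)
  after f': (1 5)
  after r': (2 5 3 4)
  after f: (1 2 5)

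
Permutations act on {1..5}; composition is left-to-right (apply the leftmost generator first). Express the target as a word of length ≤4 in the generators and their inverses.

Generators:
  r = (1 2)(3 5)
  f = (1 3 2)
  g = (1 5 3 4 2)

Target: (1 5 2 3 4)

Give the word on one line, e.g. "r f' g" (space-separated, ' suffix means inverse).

  after g: (1 5 3 4 2)
  after f: (1 5 2 3 4)

g f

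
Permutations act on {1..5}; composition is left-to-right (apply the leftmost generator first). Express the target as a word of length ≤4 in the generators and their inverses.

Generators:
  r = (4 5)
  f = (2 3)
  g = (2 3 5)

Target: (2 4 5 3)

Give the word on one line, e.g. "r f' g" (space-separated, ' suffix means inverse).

  after g': (2 5 3)
  after r': (2 4 5 3)

g' r'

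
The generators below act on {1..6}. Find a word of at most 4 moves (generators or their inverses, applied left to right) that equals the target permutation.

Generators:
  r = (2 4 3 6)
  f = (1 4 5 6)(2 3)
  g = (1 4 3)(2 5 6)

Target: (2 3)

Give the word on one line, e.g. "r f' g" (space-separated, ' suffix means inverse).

  after g': (1 3 4)(2 6 5)
  after g': (1 4 3)(2 5 6)
  after f': (2 4)(3 6)
  after r: (2 3)

g' g' f' r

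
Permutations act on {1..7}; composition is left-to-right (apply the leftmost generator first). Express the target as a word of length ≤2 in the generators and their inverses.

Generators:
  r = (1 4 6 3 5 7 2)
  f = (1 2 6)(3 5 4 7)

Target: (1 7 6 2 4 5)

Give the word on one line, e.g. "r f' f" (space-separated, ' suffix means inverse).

f r'

  after f: (1 2 6)(3 5 4 7)
  after r': (1 7 6 2 4 5)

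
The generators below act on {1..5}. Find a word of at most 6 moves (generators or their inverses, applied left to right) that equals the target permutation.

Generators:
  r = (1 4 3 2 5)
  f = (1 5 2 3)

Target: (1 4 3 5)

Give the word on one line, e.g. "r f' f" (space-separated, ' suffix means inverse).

  after r': (1 5 2 3 4)
  after f: (1 2)(3 4 5)
  after r': (1 3)(2 5 4)
  after r': (1 4 3 5)

r' f r' r'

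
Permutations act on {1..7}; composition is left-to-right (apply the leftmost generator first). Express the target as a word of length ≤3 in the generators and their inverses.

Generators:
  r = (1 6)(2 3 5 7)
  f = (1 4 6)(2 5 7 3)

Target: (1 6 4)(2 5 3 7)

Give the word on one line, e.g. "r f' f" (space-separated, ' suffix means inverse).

r' f r

  after r': (1 6)(2 7 5 3)
  after f: (2 3 5)(4 6)
  after r: (1 6 4)(2 5 3 7)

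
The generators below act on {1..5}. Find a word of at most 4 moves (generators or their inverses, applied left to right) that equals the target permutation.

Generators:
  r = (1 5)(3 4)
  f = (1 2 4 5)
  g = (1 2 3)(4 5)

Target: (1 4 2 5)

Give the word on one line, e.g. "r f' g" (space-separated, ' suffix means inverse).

  after f': (1 5 4 2)
  after r: (2 5 3 4)
  after f': (1 5 3 2 4)
  after g: (1 4 2 5)

f' r f' g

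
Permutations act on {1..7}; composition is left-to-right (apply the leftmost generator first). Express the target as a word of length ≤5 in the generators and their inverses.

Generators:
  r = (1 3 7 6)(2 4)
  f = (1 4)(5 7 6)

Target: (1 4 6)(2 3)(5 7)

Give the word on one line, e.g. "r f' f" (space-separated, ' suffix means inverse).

f r' f' r

  after f: (1 4)(5 7 6)
  after r': (1 2 4 6 5 3)
  after f': (1 2)(3 4 7 5)
  after r: (1 4 6)(2 3)(5 7)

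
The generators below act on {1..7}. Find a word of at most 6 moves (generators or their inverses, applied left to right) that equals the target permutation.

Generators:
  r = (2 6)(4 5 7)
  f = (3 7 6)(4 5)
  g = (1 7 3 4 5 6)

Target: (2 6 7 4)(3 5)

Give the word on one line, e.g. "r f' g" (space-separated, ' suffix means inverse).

r' f r f'

  after r': (2 6)(4 7 5)
  after f: (2 3 7 4 6)
  after r: (2 3 4)(5 7)
  after f': (2 6 7 4)(3 5)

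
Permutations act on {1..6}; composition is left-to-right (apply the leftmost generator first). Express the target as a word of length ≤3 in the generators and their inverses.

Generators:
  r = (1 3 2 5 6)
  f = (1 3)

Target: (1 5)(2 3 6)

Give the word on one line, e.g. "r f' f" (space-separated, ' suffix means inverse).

r' r' f

  after r': (1 6 5 2 3)
  after r': (1 5 3 6 2)
  after f: (1 5)(2 3 6)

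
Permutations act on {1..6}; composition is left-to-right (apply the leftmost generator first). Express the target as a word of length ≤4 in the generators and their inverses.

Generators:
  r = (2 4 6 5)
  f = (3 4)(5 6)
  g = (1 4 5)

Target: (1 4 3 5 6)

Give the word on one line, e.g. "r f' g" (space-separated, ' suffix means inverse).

  after f': (3 4)(5 6)
  after g: (1 4 3 5 6)

f' g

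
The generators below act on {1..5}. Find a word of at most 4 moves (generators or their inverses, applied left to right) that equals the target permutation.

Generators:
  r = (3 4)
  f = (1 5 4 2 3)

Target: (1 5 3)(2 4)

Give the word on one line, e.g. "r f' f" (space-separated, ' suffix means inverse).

f r'

  after f: (1 5 4 2 3)
  after r': (1 5 3)(2 4)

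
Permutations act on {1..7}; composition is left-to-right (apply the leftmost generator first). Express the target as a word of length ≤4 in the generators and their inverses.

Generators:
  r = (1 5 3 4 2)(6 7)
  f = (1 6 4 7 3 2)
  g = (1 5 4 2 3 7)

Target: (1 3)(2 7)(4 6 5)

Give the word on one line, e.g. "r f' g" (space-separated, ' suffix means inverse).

f' g

  after f': (1 2 3 7 4 6)
  after g: (1 3)(2 7)(4 6 5)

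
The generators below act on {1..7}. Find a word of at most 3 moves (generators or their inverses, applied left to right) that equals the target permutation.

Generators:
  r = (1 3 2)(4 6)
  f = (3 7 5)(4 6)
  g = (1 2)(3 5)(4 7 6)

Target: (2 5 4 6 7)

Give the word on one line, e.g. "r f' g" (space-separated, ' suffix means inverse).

f' r' g'

  after f': (3 5 7)(4 6)
  after r': (1 2 3 5 7)
  after g': (2 5 4 6 7)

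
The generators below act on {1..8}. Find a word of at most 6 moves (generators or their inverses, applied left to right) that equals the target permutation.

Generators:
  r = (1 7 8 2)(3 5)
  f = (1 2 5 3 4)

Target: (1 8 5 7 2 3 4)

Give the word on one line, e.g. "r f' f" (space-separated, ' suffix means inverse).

r f f r

  after r: (1 7 8 2)(3 5)
  after f: (1 7 8 5 4)
  after f: (1 7 8 3 4 2 5)
  after r: (1 8 5 7 2 3 4)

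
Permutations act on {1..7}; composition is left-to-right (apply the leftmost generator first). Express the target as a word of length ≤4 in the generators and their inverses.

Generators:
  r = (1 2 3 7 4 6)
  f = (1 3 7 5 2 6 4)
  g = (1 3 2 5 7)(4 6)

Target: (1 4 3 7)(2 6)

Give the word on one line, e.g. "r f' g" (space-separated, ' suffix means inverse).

g r' f f

  after g: (1 3 2 5 7)(4 6)
  after r': (1 2 5 3)(6 7)
  after f: (1 6 5 7 4)
  after f: (1 4 3 7)(2 6)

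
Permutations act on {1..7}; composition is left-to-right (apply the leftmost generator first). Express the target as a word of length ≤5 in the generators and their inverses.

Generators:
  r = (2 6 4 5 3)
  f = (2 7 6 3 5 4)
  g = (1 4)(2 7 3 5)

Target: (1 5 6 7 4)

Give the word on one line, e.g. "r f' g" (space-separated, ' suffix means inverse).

  after g: (1 4)(2 7 3 5)
  after f: (1 2 6 3 4)(5 7)
  after f: (1 7 4)(2 3)(5 6)
  after g: (1 3 7)(2 5 6)
  after g: (1 5 6 7 4)

g f f g g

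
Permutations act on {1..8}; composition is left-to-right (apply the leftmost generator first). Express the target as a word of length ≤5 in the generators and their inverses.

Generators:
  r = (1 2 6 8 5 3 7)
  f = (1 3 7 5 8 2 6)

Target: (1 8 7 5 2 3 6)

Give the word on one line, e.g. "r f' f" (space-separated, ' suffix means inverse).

f' r f' r'

  after f': (1 6 2 8 5 7 3)
  after r: (1 8 3 2 5)
  after f': (1 5 6 2 7 3 8)
  after r': (1 8 7 5 2 3 6)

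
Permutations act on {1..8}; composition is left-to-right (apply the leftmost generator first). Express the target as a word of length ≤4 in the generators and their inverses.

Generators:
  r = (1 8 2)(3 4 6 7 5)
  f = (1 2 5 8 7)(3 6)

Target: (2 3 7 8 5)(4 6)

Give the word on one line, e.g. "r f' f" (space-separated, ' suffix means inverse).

f r

  after f: (1 2 5 8 7)(3 6)
  after r: (2 3 7 8 5)(4 6)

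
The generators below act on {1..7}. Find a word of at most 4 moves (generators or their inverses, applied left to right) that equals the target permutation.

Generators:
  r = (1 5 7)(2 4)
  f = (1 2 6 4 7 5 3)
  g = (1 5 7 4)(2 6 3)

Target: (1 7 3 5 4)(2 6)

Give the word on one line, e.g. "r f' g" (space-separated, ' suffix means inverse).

  after r: (1 5 7)(2 4)
  after f': (1 7 3 5 4)(2 6)

r f'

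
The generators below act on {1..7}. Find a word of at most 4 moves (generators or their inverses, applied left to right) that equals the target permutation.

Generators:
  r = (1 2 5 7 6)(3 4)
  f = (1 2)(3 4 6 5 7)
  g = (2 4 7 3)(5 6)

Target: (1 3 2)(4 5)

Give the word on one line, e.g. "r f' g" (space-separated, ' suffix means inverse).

  after f: (1 2)(3 4 6 5 7)
  after g': (1 3 2)(4 5)

f g'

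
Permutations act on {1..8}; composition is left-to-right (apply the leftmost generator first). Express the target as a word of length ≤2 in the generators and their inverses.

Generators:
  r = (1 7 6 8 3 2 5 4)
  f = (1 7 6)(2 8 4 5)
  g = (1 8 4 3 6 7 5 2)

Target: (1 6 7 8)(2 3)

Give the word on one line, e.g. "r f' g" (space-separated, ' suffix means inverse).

  after f: (1 7 6)(2 8 4 5)
  after r: (1 6 7 8)(2 3)

f r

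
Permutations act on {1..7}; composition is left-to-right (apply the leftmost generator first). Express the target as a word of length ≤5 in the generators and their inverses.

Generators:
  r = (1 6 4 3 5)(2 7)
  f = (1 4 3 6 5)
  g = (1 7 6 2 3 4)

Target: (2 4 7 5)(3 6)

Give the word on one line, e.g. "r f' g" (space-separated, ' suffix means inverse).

  after r': (1 5 3 4 6)(2 7)
  after g': (1 5 2)(4 7 6)
  after f: (2 4 7 5)(3 6)

r' g' f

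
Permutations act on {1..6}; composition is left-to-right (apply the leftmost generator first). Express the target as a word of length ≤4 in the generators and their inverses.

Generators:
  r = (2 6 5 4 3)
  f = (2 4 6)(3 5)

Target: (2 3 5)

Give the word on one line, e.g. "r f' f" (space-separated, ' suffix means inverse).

f f r' r'

  after f: (2 4 6)(3 5)
  after f: (2 6 4)
  after r': (3 4)(5 6)
  after r': (2 3 5)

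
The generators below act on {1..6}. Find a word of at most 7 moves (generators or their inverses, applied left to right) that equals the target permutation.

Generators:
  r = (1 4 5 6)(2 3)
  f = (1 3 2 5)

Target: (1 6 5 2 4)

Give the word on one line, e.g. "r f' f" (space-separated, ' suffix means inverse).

  after f': (1 5 2 3)
  after r': (1 4)(3 6 5)
  after r': (2 3 5)(4 6)
  after f': (1 5 3 2)(4 6)
  after r: (1 6 5 2 4)

f' r' r' f' r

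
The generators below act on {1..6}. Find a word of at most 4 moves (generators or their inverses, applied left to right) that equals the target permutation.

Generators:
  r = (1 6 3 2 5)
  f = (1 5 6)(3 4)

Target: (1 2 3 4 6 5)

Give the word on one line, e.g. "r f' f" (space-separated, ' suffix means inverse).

f r'

  after f: (1 5 6)(3 4)
  after r': (1 2 3 4 6 5)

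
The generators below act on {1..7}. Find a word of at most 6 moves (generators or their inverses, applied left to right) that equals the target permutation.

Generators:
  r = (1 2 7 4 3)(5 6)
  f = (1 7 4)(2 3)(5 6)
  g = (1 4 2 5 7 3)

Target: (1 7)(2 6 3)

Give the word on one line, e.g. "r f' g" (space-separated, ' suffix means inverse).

  after f: (1 7 4)(2 3)(5 6)
  after g': (1 5 6 2 7)(3 4)
  after g': (1 2 5 6 4 7 3)
  after r: (1 7)(2 6 3)

f g' g' r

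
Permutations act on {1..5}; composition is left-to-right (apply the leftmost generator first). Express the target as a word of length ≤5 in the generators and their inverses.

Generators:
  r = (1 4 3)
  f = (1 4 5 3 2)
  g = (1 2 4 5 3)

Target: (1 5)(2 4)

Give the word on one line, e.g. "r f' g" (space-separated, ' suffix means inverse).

r f r

  after r: (1 4 3)
  after f: (1 5 3 4 2)
  after r: (1 5)(2 4)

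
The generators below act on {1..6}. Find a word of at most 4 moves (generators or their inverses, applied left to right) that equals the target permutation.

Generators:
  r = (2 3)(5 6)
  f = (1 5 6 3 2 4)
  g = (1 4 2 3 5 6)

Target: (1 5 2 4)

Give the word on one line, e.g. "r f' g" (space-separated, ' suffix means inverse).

g' r

  after g': (1 6 5 3 2 4)
  after r: (1 5 2 4)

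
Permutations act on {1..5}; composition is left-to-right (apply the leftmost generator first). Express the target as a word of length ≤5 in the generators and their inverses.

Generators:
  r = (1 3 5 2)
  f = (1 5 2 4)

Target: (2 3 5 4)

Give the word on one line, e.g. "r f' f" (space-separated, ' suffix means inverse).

r r f'

  after r: (1 3 5 2)
  after r: (1 5)(2 3)
  after f': (2 3 5 4)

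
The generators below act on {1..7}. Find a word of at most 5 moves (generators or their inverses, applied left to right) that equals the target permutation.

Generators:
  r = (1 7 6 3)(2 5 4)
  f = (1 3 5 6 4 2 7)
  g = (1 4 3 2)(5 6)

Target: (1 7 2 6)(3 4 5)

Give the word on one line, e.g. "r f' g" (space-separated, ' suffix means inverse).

f' g r' g' f

  after f': (1 7 2 4 6 5 3)
  after g: (1 7)(2 3 4 5)
  after r': (2 6 7 3 5 4)
  after g': (1 2 5)(3 6 7 4)
  after f: (1 7 2 6)(3 4 5)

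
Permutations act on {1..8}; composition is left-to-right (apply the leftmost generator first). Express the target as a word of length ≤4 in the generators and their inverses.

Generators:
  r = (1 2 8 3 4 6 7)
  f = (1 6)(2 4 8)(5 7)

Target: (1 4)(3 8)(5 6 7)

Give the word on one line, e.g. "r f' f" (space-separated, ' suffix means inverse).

f' r'

  after f': (1 6)(2 8 4)(5 7)
  after r': (1 4)(3 8)(5 6 7)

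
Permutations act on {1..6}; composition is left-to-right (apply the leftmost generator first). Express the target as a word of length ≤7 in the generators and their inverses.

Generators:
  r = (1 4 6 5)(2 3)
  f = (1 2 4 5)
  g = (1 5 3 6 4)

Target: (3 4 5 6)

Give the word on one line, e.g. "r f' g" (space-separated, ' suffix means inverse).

g' r f' r' g

  after g': (1 4 6 3 5)
  after r: (1 6 2 3)(4 5)
  after f': (1 6)(2 3 5)
  after r': (1 4)(3 6 5)
  after g: (3 4 5 6)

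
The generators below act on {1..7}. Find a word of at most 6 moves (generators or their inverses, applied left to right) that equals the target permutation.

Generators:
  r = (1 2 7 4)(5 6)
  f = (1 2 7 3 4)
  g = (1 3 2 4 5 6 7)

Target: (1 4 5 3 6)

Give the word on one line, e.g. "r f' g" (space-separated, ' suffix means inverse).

g r g' f'

  after g: (1 3 2 4 5 6 7)
  after r: (1 3 7 2)(4 6)
  after g': (2 7 3 6)(4 5)
  after f': (1 4 5 3 6)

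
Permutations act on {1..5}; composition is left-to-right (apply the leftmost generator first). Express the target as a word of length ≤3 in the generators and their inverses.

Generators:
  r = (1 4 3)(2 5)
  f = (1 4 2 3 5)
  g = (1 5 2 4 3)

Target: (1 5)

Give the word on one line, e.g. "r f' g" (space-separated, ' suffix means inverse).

f f r'

  after f: (1 4 2 3 5)
  after f: (1 2 5 4 3)
  after r': (1 5)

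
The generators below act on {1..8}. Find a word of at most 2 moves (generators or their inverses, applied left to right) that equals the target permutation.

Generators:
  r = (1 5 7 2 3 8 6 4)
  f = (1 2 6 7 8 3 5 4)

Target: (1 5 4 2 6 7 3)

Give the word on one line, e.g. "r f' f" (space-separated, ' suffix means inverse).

r' f'

  after r': (1 4 6 8 3 2 7 5)
  after f': (1 5 4 2 6 7 3)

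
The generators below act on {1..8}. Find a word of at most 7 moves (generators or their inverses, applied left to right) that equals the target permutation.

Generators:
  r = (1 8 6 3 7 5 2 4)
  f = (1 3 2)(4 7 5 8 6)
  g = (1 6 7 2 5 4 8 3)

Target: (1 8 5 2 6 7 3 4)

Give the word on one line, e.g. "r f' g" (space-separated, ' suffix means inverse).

  after f': (1 2 3)(4 6 8 5 7)
  after r': (1 5 3 4 8 7 2 6)
  after r': (1 7 5 6 4)(2 8 3)
  after g': (1 6 5)(2 4 3 7)
  after f': (1 8 5 2 6 7 3 4)

f' r' r' g' f'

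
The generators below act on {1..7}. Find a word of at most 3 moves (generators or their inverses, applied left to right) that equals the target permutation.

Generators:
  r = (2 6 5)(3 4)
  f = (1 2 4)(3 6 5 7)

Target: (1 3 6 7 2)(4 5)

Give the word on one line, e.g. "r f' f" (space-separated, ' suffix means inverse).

f f r'

  after f: (1 2 4)(3 6 5 7)
  after f: (1 4 2)(3 5)(6 7)
  after r': (1 3 6 7 2)(4 5)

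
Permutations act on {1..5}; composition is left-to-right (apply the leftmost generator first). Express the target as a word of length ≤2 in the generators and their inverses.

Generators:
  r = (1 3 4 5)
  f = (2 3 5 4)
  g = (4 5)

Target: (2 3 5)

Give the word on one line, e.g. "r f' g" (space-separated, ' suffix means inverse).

  after g: (4 5)
  after f: (2 3 5)

g f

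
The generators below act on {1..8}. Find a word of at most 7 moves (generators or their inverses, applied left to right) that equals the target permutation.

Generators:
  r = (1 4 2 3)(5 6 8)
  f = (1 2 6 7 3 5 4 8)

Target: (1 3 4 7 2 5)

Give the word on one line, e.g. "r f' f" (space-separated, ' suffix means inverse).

f' r f r' r'

  after f': (1 8 4 5 3 7 6 2)
  after r: (1 5)(2 4 6 3 7 8)
  after f: (1 4 7)(2 8 6 5)
  after r': (2 6 8 5 4 7 3)
  after r': (1 3 4 7 2 5)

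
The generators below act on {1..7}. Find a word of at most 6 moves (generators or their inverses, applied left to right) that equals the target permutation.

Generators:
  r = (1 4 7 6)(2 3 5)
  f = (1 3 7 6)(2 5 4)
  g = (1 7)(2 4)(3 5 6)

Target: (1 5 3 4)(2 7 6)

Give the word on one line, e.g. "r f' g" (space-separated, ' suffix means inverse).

f r' g' f'

  after f: (1 3 7 6)(2 5 4)
  after r': (1 2 3 4 5)
  after g': (1 4 3 2 6 5 7)
  after f': (1 5 3 4)(2 7 6)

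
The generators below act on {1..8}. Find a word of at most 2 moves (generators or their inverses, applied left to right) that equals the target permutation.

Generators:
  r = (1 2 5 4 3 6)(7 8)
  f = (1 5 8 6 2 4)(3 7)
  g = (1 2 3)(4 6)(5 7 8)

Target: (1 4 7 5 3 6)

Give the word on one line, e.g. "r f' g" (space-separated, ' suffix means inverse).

r' g

  after r': (1 6 3 4 5 2)(7 8)
  after g: (1 4 7 5 3 6)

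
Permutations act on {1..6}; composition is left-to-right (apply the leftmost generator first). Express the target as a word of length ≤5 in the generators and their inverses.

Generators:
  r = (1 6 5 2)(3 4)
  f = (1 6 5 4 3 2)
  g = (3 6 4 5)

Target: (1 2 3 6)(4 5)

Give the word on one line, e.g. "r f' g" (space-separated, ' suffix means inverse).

  after f: (1 6 5 4 3 2)
  after r': (3 5)
  after f': (1 2 3 6)(4 5)

f r' f'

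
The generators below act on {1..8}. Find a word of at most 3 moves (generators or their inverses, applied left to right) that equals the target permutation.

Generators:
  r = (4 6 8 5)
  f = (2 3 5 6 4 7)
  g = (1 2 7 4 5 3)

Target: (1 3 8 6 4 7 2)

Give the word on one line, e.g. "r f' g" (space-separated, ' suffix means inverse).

g' r'

  after g': (1 3 5 4 7 2)
  after r': (1 3 8 6 4 7 2)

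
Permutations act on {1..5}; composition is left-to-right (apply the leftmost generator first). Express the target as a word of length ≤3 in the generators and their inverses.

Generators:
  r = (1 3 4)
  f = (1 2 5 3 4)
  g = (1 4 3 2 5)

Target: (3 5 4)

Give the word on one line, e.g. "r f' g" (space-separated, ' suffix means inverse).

  after r: (1 3 4)
  after f: (1 4 2 5 3)
  after g': (3 5 4)

r f g'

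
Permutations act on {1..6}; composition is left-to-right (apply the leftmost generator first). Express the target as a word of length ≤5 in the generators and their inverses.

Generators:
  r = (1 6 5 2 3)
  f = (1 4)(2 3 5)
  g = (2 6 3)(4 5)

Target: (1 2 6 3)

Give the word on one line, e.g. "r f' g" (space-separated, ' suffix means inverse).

  after f: (1 4)(2 3 5)
  after g': (1 5 3 4)(2 6)
  after f: (1 2 6 3)

f g' f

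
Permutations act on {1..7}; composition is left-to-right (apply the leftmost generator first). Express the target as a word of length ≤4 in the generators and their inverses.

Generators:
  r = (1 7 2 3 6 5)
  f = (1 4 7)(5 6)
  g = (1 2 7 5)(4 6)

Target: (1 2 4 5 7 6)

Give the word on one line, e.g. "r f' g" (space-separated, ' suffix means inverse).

  after g: (1 2 7 5)(4 6)
  after f': (1 2 4 5 7 6)

g f'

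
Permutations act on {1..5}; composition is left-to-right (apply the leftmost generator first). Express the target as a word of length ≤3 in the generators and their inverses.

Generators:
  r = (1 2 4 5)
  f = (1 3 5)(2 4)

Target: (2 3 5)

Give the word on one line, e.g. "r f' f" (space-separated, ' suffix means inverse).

r' f

  after r': (1 5 4 2)
  after f: (2 3 5)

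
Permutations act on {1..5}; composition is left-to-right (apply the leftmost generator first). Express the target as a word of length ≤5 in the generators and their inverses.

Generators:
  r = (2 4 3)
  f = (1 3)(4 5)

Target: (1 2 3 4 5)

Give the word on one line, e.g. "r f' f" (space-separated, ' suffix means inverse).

r' f' r f

  after r': (2 3 4)
  after f': (1 3 5 4 2)
  after r: (1 2)(3 5)
  after f: (1 2 3 4 5)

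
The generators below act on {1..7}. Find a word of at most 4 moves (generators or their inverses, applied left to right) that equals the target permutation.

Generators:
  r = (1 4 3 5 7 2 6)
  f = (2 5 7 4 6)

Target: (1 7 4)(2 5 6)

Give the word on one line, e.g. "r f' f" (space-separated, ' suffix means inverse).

  after r: (1 4 3 5 7 2 6)
  after f: (1 6)(3 7 5 4)
  after r': (1 2 7 3 5)
  after r': (1 7 4)(2 5 6)

r f r' r'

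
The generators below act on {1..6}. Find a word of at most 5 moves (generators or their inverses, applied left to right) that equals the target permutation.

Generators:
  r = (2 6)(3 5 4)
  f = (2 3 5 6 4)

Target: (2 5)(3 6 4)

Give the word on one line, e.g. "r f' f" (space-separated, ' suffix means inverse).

f' f' r f f

  after f': (2 4 6 5 3)
  after f': (2 6 3 4 5)
  after r: (5 6)
  after f: (2 3 5 4)
  after f: (2 5)(3 6 4)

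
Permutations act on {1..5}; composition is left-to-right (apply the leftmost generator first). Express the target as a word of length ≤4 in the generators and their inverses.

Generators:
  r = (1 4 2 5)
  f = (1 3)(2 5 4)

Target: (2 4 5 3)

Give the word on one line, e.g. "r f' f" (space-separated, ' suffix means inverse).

  after f: (1 3)(2 5 4)
  after r': (1 3 5)
  after f': (2 4 5 3)

f r' f'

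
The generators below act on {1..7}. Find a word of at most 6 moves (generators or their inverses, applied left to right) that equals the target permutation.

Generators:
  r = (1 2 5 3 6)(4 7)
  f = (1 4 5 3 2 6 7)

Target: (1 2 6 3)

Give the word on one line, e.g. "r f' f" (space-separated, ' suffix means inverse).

  after f': (1 7 6 2 3 5 4)
  after r': (1 4 6)(2 5 7 3)
  after f: (1 5)(2 3 6 4 7)
  after f: (1 3 7 6 5 4)
  after f: (1 2 6 3)

f' r' f f f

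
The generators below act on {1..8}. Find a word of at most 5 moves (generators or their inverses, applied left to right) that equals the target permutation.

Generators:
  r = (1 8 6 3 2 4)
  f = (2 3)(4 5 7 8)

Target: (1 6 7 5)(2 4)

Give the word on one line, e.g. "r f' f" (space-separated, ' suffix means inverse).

r' f' r

  after r': (1 4 2 3 6 8)
  after f': (1 8)(3 6 7 5 4)
  after r: (1 6 7 5)(2 4)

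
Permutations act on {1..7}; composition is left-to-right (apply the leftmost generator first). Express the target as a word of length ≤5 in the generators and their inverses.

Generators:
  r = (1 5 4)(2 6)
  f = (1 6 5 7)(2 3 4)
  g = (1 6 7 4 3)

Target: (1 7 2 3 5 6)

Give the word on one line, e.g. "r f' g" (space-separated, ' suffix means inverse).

  after g': (1 3 4 7 6)
  after f: (1 4)(2 3)(5 7)
  after r: (2 3 6)(4 5 7)
  after f: (1 6 3 5)(2 4 7)
  after g: (1 7 2 3 5 6)

g' f r f g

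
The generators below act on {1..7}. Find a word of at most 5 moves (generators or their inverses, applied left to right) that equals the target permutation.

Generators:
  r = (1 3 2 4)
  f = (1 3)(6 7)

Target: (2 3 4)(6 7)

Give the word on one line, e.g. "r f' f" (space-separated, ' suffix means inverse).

f r' f' f'

  after f: (1 3)(6 7)
  after r': (2 3 4)(6 7)
  after f': (1 3 4 2)
  after f': (2 3 4)(6 7)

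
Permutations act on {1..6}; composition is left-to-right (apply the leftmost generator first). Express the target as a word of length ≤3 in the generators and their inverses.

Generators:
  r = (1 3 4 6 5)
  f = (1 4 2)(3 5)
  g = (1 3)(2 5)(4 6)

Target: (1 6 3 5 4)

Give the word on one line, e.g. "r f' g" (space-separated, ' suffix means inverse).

r' r'

  after r': (1 5 6 4 3)
  after r': (1 6 3 5 4)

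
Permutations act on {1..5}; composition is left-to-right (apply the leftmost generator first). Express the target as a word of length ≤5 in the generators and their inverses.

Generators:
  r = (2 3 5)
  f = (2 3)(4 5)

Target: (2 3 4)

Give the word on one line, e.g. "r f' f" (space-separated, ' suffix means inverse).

  after r: (2 3 5)
  after f': (3 4 5)
  after r: (2 3 4)

r f' r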